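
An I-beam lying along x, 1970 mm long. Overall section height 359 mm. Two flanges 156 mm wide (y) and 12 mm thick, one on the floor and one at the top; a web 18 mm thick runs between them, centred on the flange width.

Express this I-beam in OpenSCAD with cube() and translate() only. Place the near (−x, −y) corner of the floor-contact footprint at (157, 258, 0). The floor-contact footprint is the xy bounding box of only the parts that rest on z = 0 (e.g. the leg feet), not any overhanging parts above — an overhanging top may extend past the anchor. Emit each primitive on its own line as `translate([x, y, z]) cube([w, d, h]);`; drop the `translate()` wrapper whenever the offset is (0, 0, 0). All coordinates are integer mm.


translate([157, 258, 0]) cube([1970, 156, 12]);
translate([157, 327, 12]) cube([1970, 18, 335]);
translate([157, 258, 347]) cube([1970, 156, 12]);


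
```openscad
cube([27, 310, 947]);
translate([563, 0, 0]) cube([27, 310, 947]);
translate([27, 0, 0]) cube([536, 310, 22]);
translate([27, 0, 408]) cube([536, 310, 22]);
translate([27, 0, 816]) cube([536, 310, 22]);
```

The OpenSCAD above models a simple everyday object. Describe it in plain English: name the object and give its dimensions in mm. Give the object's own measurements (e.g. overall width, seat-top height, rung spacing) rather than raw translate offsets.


An open bookshelf. Two side panels, each 27 mm thick, 310 mm deep and 947 mm tall, stand 590 mm apart (outside-to-outside). Between them sit 3 shelves, each 22 mm thick and 310 mm deep, spanning the full gap between the sides. The bottom shelf rests on the floor (its underside at z = 0) and the clear gap between one shelf's top and the next shelf's underside is 386 mm.


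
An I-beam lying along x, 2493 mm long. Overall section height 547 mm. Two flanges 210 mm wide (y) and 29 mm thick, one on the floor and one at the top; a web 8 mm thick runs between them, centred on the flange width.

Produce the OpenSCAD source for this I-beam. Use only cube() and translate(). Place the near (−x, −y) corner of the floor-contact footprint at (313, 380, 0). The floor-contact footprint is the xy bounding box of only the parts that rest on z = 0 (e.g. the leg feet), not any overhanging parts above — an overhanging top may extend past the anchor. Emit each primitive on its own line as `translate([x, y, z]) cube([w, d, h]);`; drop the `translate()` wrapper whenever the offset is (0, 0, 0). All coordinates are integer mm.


translate([313, 380, 0]) cube([2493, 210, 29]);
translate([313, 481, 29]) cube([2493, 8, 489]);
translate([313, 380, 518]) cube([2493, 210, 29]);


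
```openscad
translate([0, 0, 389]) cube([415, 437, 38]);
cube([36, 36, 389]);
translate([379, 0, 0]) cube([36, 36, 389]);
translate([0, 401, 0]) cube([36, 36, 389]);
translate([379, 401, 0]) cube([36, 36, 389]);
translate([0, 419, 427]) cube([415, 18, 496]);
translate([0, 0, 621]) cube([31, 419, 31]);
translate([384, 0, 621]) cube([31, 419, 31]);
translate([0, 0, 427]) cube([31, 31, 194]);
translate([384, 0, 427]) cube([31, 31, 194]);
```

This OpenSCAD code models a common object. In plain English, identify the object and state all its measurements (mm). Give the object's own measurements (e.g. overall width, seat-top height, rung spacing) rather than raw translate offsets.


A chair. The seat is a 415×437×38 mm slab with its top at z = 427 mm, on four 36×36 mm corner legs (flush with the seat edges, standing on z = 0). A flat backrest 18 mm thick, 496 mm tall, spans the full seat width and rises from the seat top along its +y edge, rear face flush with the rear of the seat. Two armrests of 31×31 mm section run along each side from the seat's front edge to the front of the backrest, top faces 225 mm above the seat top and outer faces flush with the seat's x-edges; a 31×31 mm post under the front of each armrest stands on the seat at the front corner.


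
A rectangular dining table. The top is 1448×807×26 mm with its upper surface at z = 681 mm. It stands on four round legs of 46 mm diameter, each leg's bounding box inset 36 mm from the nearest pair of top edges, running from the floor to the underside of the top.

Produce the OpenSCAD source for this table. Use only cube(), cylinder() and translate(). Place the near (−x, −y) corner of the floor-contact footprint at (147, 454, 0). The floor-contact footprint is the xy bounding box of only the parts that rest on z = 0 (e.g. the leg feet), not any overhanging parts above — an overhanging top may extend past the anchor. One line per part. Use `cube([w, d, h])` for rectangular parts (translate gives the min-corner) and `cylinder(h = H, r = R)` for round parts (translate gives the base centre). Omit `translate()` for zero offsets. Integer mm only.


translate([111, 418, 655]) cube([1448, 807, 26]);
translate([170, 477, 0]) cylinder(h = 655, r = 23);
translate([1500, 477, 0]) cylinder(h = 655, r = 23);
translate([170, 1166, 0]) cylinder(h = 655, r = 23);
translate([1500, 1166, 0]) cylinder(h = 655, r = 23);


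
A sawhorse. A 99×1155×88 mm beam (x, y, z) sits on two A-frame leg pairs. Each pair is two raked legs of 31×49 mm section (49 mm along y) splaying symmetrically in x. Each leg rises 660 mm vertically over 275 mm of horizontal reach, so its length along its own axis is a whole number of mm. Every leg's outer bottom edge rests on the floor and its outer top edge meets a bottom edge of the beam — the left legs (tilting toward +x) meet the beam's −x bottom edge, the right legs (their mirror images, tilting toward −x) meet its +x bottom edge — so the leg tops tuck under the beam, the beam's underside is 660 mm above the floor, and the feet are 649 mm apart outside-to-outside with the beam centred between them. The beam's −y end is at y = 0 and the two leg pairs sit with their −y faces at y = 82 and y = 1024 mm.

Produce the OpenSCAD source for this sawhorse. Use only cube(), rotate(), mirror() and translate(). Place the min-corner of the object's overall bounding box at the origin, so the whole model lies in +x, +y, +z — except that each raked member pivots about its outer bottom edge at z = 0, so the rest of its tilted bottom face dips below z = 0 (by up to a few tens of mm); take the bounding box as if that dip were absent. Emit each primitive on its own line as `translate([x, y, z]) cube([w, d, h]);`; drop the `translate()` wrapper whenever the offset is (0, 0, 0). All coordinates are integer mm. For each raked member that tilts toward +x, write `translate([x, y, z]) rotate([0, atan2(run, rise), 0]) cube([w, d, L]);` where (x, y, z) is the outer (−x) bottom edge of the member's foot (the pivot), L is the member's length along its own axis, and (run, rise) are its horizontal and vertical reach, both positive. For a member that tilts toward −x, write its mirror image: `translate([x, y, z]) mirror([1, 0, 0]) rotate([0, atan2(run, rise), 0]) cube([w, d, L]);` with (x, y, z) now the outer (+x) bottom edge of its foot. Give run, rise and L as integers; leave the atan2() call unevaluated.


translate([275, 0, 660]) cube([99, 1155, 88]);
translate([0, 82, 0]) rotate([0, atan2(275, 660), 0]) cube([31, 49, 715]);
translate([649, 82, 0]) mirror([1, 0, 0]) rotate([0, atan2(275, 660), 0]) cube([31, 49, 715]);
translate([0, 1024, 0]) rotate([0, atan2(275, 660), 0]) cube([31, 49, 715]);
translate([649, 1024, 0]) mirror([1, 0, 0]) rotate([0, atan2(275, 660), 0]) cube([31, 49, 715]);


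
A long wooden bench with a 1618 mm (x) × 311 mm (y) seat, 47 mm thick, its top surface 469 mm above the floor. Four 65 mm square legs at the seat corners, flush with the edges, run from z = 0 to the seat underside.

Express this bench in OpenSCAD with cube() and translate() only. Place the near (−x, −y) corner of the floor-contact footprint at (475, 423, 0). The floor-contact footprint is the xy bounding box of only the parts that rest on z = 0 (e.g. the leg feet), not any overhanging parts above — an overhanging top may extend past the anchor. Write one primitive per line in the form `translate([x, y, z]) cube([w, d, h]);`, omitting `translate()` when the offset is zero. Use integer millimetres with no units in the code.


translate([475, 423, 422]) cube([1618, 311, 47]);
translate([475, 423, 0]) cube([65, 65, 422]);
translate([475, 669, 0]) cube([65, 65, 422]);
translate([2028, 423, 0]) cube([65, 65, 422]);
translate([2028, 669, 0]) cube([65, 65, 422]);


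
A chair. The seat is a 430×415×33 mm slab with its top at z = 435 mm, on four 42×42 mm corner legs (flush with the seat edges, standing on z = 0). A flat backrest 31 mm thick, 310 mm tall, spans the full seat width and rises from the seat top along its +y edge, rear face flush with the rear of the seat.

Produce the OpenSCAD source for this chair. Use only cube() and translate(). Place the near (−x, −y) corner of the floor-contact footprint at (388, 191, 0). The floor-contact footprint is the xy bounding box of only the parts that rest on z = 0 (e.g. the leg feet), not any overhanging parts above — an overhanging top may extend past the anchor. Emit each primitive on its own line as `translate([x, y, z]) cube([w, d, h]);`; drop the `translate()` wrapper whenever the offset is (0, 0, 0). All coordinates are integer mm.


translate([388, 191, 402]) cube([430, 415, 33]);
translate([388, 191, 0]) cube([42, 42, 402]);
translate([776, 191, 0]) cube([42, 42, 402]);
translate([388, 564, 0]) cube([42, 42, 402]);
translate([776, 564, 0]) cube([42, 42, 402]);
translate([388, 575, 435]) cube([430, 31, 310]);


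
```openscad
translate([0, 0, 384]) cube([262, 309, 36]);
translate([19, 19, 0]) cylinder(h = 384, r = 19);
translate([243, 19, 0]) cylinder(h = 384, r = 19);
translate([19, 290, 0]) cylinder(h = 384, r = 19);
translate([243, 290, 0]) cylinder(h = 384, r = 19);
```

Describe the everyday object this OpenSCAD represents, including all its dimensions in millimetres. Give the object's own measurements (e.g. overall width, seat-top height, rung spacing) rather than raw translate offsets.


A simple wooden stool: a rectangular seat 262 mm (x) by 309 mm (y), 36 mm thick, top face at z = 420 mm, on four round legs, each 38 mm in diameter. The legs rest on z = 0, each leg's axis is inset half a diameter from the nearest pair of seat edges (so the leg's bounding box is flush with the corner).


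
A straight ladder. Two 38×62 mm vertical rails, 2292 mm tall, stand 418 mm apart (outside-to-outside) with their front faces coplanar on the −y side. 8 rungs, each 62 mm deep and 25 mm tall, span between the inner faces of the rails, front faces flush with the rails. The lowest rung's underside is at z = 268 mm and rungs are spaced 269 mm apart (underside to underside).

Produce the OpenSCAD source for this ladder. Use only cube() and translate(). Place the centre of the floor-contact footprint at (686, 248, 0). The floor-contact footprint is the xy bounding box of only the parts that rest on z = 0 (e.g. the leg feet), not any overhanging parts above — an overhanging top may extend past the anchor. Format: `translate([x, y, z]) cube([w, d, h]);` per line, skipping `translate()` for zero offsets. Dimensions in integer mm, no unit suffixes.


// rung span = 418 - 2*38 = 342
// rung[k] z = 268 + k*269
translate([477, 217, 0]) cube([38, 62, 2292]);
translate([857, 217, 0]) cube([38, 62, 2292]);
translate([515, 217, 268]) cube([342, 62, 25]);
translate([515, 217, 537]) cube([342, 62, 25]);
translate([515, 217, 806]) cube([342, 62, 25]);
translate([515, 217, 1075]) cube([342, 62, 25]);
translate([515, 217, 1344]) cube([342, 62, 25]);
translate([515, 217, 1613]) cube([342, 62, 25]);
translate([515, 217, 1882]) cube([342, 62, 25]);
translate([515, 217, 2151]) cube([342, 62, 25]);


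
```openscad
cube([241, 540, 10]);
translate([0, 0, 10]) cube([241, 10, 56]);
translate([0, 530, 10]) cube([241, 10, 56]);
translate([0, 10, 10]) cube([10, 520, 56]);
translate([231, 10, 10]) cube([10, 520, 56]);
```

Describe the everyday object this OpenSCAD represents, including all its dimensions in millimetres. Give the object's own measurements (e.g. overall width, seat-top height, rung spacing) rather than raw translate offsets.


An open-topped rectangular box: outside dimensions 241×540×66 mm, with a uniform wall and base thickness of 10 mm. The base is a full 241×540 slab on the floor; four walls sit on top of the base. The front and back walls (the −y and +y sides) span the full width; the two side walls fit between them.


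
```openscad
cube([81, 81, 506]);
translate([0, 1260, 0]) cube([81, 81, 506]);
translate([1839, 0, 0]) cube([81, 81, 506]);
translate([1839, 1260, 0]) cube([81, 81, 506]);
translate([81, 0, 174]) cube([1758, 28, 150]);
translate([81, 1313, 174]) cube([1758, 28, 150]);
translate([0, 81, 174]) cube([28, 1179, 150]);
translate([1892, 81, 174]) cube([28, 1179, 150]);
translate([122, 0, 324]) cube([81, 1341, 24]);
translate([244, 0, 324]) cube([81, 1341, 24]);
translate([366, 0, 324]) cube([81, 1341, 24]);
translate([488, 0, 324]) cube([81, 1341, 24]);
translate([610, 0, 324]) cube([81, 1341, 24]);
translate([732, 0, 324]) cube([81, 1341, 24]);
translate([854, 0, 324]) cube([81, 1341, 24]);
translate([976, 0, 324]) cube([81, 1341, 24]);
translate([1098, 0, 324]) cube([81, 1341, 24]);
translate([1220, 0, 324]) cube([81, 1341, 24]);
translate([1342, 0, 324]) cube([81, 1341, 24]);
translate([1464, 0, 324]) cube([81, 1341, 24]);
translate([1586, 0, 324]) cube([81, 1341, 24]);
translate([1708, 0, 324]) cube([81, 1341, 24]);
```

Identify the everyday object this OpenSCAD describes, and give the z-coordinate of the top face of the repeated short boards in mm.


A bed frame. The slat-top height is 348 mm.

Four posts, four rails, and a row of slats — a bed frame. Slats sit on the rails at z = 174 + 150 = 324; with slat thickness 24, the top is 348 mm.


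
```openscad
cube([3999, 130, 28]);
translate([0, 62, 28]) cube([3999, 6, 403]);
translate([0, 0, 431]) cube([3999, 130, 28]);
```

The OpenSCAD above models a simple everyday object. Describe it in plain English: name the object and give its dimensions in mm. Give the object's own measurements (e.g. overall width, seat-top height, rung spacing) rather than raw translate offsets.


An I-beam lying along x, 3999 mm long. Overall section height 459 mm. Two flanges 130 mm wide (y) and 28 mm thick, one on the floor and one at the top; a web 6 mm thick runs between them, centred on the flange width.


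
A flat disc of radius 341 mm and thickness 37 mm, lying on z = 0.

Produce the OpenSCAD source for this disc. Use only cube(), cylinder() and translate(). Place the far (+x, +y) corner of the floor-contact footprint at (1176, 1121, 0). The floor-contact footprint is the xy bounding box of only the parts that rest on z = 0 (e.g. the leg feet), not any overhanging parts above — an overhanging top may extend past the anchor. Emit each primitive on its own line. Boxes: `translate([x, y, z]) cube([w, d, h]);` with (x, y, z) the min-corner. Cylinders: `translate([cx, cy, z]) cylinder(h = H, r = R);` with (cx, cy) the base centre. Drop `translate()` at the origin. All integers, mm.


translate([835, 780, 0]) cylinder(h = 37, r = 341);


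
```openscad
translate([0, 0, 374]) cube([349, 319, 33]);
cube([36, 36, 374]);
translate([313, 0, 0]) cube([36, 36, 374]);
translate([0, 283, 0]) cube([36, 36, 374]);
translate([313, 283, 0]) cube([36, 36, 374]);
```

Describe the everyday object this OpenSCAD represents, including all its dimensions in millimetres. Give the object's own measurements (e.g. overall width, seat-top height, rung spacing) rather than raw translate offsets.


A four-legged stool. The seat is a 349×319×33 mm slab whose top surface is at z = 407 mm; four square legs, each 36×36 mm in cross-section, run from the floor (z = 0) to the underside of the seat, each flush with a corner of the seat.


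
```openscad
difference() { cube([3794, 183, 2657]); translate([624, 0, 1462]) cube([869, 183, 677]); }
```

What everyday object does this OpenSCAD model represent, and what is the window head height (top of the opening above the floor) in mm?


A wall with a window opening. The window head height is 2139 mm.

A wall with a rectangular opening subtracted — a window. Sill at z = 1462, opening 677 mm tall, so the head is at 1462 + 677 = 2139 mm.


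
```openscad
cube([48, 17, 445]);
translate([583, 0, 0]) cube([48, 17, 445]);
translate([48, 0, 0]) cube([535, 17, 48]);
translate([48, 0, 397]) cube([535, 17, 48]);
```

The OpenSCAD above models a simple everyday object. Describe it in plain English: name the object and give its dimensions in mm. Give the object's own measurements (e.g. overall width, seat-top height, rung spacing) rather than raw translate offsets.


A rectangular picture frame lying in the x–z plane (depth along y). The opening is 535 mm wide (x) by 349 mm tall (z), surrounded by a border 48 mm wide on all four sides. The frame is 17 mm deep and is made of two full-height vertical stiles with two horizontal rails fitted between them.


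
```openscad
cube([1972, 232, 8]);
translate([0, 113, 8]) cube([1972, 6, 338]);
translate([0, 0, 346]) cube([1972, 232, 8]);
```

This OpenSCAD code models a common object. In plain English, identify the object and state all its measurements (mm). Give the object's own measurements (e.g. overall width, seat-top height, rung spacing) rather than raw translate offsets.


An I-beam lying along x, 1972 mm long. Overall section height 354 mm. Two flanges 232 mm wide (y) and 8 mm thick, one on the floor and one at the top; a web 6 mm thick runs between them, centred on the flange width.


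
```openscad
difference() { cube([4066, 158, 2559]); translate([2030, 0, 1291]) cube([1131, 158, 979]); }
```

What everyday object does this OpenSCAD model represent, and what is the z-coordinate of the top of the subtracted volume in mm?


A wall with a window opening. The window head height is 2270 mm.

A wall with a rectangular opening subtracted — a window. Sill at z = 1291, opening 979 mm tall, so the head is at 1291 + 979 = 2270 mm.


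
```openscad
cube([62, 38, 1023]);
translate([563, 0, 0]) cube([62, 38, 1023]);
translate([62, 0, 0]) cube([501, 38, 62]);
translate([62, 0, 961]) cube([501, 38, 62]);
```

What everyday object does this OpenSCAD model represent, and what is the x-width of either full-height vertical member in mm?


A picture frame. The border width is 62 mm.

Four thin pieces enclosing a rectangular opening — a picture frame. The two full-height stiles are 1023 mm tall; the top rail sits at z = 961 and is 62 mm tall, so the border above the opening is 1023 − 961 = 62 mm, matching the stile x-width.


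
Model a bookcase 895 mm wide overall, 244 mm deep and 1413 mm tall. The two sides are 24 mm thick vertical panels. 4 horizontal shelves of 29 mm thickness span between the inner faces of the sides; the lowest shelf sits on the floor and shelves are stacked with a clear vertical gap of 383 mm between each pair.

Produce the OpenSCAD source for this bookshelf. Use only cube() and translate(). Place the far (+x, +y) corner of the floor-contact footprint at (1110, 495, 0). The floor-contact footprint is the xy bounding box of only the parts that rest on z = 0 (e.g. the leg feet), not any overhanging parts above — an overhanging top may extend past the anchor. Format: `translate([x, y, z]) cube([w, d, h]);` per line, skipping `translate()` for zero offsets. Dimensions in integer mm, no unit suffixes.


translate([215, 251, 0]) cube([24, 244, 1413]);
translate([1086, 251, 0]) cube([24, 244, 1413]);
translate([239, 251, 0]) cube([847, 244, 29]);
translate([239, 251, 412]) cube([847, 244, 29]);
translate([239, 251, 824]) cube([847, 244, 29]);
translate([239, 251, 1236]) cube([847, 244, 29]);


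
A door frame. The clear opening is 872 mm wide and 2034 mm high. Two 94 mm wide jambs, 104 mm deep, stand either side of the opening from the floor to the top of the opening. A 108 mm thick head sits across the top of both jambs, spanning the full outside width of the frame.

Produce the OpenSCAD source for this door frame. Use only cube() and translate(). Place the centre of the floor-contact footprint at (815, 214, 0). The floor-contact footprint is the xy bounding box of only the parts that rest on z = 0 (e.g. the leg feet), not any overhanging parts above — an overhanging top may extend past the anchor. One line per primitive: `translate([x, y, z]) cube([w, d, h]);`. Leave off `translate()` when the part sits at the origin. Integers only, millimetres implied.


translate([285, 162, 0]) cube([94, 104, 2034]);
translate([1251, 162, 0]) cube([94, 104, 2034]);
translate([285, 162, 2034]) cube([1060, 104, 108]);


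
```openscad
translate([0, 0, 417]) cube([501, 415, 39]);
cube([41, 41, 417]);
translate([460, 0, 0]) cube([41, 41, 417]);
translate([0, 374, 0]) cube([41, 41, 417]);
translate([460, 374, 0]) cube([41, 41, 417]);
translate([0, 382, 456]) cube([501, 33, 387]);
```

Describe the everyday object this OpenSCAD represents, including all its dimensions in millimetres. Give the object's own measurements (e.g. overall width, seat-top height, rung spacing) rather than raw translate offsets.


A chair. The seat is a 501×415×39 mm slab with its top at z = 456 mm, on four 41×41 mm corner legs (flush with the seat edges, standing on z = 0). A flat backrest 33 mm thick, 387 mm tall, spans the full seat width and rises from the seat top along its +y edge, rear face flush with the rear of the seat.


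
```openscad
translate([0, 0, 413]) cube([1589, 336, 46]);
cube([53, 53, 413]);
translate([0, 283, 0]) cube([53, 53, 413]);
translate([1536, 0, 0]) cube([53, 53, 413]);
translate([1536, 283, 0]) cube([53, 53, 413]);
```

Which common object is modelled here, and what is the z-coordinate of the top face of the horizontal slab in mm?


A bench. The seat-top height is 459 mm.

A long slab on four corner posts — a bench. The slab sits at z = 413 with thickness 46, so the top is 413 + 46 = 459 mm.


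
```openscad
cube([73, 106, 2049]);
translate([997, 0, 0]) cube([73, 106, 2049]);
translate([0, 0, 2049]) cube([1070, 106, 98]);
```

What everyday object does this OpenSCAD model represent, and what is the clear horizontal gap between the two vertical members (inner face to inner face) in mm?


A door frame. The clear opening width is 924 mm.

Two 2049 mm tall posts with a header on top — a door frame. The left jamb is 73 mm wide at x = 0; the right jamb starts at x = 997. The clear opening is 997 − 73 = 924 mm.


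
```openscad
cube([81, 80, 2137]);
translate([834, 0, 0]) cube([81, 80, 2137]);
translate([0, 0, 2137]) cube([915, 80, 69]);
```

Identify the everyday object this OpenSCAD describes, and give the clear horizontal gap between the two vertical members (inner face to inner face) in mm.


A door frame. The clear opening width is 753 mm.

Two 2137 mm tall posts with a header on top — a door frame. The left jamb is 81 mm wide at x = 0; the right jamb starts at x = 834. The clear opening is 834 − 81 = 753 mm.


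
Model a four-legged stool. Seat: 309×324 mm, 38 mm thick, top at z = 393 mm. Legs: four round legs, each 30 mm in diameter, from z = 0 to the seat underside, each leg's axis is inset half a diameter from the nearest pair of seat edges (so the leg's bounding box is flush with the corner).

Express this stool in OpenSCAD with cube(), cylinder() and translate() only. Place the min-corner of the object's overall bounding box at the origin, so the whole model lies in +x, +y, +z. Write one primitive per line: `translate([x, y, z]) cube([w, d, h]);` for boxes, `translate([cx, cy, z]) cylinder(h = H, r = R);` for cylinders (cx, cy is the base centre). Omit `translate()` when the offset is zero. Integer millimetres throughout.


translate([0, 0, 355]) cube([309, 324, 38]);
translate([15, 15, 0]) cylinder(h = 355, r = 15);
translate([294, 15, 0]) cylinder(h = 355, r = 15);
translate([15, 309, 0]) cylinder(h = 355, r = 15);
translate([294, 309, 0]) cylinder(h = 355, r = 15);


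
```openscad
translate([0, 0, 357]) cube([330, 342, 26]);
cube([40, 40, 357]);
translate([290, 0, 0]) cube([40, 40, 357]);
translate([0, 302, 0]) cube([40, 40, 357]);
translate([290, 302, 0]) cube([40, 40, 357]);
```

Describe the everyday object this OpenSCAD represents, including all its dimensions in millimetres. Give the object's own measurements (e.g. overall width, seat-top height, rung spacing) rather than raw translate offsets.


A four-legged stool. The seat is a 330×342×26 mm slab whose top surface is at z = 383 mm; four square legs, each 40×40 mm in cross-section, run from the floor (z = 0) to the underside of the seat, each flush with a corner of the seat.


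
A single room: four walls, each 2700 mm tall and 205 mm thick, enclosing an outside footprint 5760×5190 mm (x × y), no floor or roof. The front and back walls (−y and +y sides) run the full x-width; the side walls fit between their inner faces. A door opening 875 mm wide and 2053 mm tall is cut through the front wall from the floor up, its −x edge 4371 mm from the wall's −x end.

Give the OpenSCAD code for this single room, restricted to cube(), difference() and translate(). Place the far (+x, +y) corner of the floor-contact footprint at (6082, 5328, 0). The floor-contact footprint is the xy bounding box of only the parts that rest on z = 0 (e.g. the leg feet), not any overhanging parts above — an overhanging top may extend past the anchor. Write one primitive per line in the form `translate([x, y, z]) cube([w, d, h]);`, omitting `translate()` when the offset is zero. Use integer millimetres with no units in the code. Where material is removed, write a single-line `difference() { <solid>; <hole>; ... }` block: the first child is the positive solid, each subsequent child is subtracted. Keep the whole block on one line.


difference() { translate([322, 138, 0]) cube([5760, 205, 2700]); translate([4693, 138, 0]) cube([875, 205, 2053]); }
translate([322, 5123, 0]) cube([5760, 205, 2700]);
translate([322, 343, 0]) cube([205, 4780, 2700]);
translate([5877, 343, 0]) cube([205, 4780, 2700]);


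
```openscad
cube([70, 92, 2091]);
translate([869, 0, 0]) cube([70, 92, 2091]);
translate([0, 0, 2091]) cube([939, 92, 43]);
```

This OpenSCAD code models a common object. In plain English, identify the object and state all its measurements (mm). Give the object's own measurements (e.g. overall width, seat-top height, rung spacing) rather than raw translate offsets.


A door frame. The clear opening is 799 mm wide and 2091 mm high. Two 70 mm wide jambs, 92 mm deep, stand either side of the opening from the floor to the top of the opening. A 43 mm thick head sits across the top of both jambs, spanning the full outside width of the frame.


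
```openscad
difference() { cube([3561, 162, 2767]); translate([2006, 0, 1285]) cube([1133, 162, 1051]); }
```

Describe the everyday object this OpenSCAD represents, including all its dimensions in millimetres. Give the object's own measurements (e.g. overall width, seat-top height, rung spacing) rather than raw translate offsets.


A wall 3561 mm long (x), 162 mm thick (y), 2767 mm tall, with a rectangular window opening cut through it. The opening is 1133 mm wide and 1051 mm tall; its sill is at z = 1285 mm and its near (−x) edge is 2006 mm from the wall's −x end. The opening passes through the full wall thickness.


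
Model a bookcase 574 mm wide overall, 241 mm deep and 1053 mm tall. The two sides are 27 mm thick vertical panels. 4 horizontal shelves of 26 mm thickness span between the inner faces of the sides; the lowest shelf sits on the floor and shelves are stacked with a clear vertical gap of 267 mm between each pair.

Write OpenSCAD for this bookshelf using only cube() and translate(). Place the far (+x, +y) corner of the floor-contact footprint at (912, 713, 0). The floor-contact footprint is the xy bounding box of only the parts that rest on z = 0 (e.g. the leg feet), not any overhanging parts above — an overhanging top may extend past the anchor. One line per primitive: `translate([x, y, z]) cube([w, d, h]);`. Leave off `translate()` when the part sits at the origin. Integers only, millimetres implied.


translate([338, 472, 0]) cube([27, 241, 1053]);
translate([885, 472, 0]) cube([27, 241, 1053]);
translate([365, 472, 0]) cube([520, 241, 26]);
translate([365, 472, 293]) cube([520, 241, 26]);
translate([365, 472, 586]) cube([520, 241, 26]);
translate([365, 472, 879]) cube([520, 241, 26]);


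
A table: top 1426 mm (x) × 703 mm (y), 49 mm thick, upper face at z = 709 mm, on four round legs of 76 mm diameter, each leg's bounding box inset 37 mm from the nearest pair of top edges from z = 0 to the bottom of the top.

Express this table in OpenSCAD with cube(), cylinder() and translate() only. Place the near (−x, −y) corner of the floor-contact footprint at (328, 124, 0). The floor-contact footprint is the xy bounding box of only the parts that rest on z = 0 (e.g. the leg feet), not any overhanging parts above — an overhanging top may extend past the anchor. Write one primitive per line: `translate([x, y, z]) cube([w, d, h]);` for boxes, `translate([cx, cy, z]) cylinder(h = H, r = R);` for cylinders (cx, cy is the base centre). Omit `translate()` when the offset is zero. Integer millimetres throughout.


translate([291, 87, 660]) cube([1426, 703, 49]);
translate([366, 162, 0]) cylinder(h = 660, r = 38);
translate([1642, 162, 0]) cylinder(h = 660, r = 38);
translate([366, 715, 0]) cylinder(h = 660, r = 38);
translate([1642, 715, 0]) cylinder(h = 660, r = 38);


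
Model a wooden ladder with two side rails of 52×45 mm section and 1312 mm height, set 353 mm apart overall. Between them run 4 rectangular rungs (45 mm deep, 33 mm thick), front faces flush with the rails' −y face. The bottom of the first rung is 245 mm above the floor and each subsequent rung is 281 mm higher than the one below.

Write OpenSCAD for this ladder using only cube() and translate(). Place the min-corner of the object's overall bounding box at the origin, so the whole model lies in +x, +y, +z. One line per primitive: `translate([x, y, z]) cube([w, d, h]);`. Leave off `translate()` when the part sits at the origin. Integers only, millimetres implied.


// rung span = 353 - 2*52 = 249
// rung[k] z = 245 + k*281
cube([52, 45, 1312]);
translate([301, 0, 0]) cube([52, 45, 1312]);
translate([52, 0, 245]) cube([249, 45, 33]);
translate([52, 0, 526]) cube([249, 45, 33]);
translate([52, 0, 807]) cube([249, 45, 33]);
translate([52, 0, 1088]) cube([249, 45, 33]);


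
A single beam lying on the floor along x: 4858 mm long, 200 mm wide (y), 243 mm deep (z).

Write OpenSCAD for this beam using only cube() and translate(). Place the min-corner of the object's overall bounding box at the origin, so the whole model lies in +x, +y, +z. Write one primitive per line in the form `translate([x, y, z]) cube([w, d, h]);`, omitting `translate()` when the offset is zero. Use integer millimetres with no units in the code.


cube([4858, 200, 243]);


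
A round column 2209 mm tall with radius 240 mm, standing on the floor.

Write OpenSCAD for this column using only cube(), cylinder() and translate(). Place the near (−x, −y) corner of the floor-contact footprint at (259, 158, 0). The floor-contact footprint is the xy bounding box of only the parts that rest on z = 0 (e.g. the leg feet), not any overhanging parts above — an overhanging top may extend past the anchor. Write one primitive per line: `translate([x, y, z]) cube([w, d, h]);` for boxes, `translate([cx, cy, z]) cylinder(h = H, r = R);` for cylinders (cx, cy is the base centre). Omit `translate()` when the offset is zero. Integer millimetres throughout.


translate([499, 398, 0]) cylinder(h = 2209, r = 240);


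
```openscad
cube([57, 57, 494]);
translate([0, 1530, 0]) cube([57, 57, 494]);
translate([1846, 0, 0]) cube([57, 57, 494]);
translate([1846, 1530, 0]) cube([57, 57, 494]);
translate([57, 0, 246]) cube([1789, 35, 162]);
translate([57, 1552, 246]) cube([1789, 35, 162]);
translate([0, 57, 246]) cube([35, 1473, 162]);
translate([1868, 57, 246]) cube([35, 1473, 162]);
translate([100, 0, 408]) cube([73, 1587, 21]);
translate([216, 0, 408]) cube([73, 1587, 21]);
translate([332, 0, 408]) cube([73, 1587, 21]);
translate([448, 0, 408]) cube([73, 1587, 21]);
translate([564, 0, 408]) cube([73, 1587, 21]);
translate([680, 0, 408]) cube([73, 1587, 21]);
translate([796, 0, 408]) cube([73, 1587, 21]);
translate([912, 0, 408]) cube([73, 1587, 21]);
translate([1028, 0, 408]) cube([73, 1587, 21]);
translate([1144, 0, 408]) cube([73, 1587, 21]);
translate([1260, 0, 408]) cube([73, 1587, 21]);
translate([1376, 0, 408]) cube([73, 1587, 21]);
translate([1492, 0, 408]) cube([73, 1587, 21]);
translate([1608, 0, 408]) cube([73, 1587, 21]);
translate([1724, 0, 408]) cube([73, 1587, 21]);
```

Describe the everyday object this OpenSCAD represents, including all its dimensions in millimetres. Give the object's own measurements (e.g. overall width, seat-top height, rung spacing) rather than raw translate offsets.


A bed frame 1903 mm long (x) by 1587 mm wide (y). Four 57×57 mm corner posts, 494 mm tall, at the corners of the footprint. Four rails of 35 mm thickness and 162 mm height run between adjacent posts with their undersides at z = 246 mm, their outer faces flush with the outside of the frame (the two x-running rails run between the posts' inner faces; the two y-running rails run between the posts' inner faces). 15 slats, each 73 mm wide (x) and 21 mm thick, lie across the top of the two x-running rails, running the full 1587 mm width of the frame in y; along x they sit between the end posts with a 43 mm gap after the −x posts and between neighbouring slats, leaving 49 mm before the +x posts.


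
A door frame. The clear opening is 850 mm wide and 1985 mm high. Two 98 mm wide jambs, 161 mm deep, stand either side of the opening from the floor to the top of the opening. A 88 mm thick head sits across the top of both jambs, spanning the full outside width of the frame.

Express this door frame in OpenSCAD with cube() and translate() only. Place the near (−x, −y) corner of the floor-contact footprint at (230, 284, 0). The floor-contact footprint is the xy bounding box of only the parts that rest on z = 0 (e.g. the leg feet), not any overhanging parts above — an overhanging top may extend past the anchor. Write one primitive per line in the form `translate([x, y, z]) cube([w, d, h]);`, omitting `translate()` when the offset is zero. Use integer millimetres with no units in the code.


translate([230, 284, 0]) cube([98, 161, 1985]);
translate([1178, 284, 0]) cube([98, 161, 1985]);
translate([230, 284, 1985]) cube([1046, 161, 88]);


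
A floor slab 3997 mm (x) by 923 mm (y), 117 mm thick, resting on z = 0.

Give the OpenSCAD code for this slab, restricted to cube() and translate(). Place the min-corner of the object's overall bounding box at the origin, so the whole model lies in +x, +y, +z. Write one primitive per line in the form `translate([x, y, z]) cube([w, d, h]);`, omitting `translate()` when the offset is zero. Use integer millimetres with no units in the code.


cube([3997, 923, 117]);


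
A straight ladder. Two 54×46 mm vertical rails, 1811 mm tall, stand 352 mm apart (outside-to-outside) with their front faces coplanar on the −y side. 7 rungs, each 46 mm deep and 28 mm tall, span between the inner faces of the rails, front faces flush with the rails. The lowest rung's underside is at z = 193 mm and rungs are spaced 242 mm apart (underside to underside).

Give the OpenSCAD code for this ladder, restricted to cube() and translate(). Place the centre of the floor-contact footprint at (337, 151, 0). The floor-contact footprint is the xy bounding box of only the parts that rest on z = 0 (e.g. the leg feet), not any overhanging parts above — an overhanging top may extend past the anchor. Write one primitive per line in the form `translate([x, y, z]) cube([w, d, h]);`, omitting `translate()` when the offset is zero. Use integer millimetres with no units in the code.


translate([161, 128, 0]) cube([54, 46, 1811]);
translate([459, 128, 0]) cube([54, 46, 1811]);
translate([215, 128, 193]) cube([244, 46, 28]);
translate([215, 128, 435]) cube([244, 46, 28]);
translate([215, 128, 677]) cube([244, 46, 28]);
translate([215, 128, 919]) cube([244, 46, 28]);
translate([215, 128, 1161]) cube([244, 46, 28]);
translate([215, 128, 1403]) cube([244, 46, 28]);
translate([215, 128, 1645]) cube([244, 46, 28]);


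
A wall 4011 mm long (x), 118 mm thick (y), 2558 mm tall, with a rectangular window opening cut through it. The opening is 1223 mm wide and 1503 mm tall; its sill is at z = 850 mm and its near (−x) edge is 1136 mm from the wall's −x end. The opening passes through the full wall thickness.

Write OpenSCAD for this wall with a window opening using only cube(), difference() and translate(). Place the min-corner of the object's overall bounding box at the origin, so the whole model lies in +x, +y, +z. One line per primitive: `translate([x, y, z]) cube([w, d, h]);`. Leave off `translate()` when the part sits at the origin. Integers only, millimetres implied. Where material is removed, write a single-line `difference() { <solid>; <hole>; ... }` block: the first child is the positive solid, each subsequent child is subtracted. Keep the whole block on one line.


difference() { cube([4011, 118, 2558]); translate([1136, 0, 850]) cube([1223, 118, 1503]); }


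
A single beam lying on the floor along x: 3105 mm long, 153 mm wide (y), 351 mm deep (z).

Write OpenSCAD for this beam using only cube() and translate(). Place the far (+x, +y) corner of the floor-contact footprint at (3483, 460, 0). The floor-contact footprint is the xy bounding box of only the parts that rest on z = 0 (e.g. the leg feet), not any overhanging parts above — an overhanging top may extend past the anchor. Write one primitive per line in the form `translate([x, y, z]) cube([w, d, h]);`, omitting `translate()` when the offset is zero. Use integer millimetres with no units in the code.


translate([378, 307, 0]) cube([3105, 153, 351]);


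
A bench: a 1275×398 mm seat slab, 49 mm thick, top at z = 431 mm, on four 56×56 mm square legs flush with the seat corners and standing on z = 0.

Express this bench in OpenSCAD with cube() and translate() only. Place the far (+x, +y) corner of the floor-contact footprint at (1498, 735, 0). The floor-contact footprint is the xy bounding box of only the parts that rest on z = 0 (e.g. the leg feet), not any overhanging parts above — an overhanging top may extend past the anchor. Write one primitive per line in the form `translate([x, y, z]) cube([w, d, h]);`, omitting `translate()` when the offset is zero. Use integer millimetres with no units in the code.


translate([223, 337, 382]) cube([1275, 398, 49]);
translate([223, 337, 0]) cube([56, 56, 382]);
translate([223, 679, 0]) cube([56, 56, 382]);
translate([1442, 337, 0]) cube([56, 56, 382]);
translate([1442, 679, 0]) cube([56, 56, 382]);


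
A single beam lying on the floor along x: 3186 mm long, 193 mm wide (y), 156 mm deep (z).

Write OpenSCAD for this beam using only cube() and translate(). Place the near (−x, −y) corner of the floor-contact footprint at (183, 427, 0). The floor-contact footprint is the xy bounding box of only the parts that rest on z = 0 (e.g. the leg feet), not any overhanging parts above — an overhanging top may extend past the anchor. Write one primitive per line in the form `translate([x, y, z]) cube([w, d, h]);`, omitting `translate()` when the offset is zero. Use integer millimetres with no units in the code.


translate([183, 427, 0]) cube([3186, 193, 156]);


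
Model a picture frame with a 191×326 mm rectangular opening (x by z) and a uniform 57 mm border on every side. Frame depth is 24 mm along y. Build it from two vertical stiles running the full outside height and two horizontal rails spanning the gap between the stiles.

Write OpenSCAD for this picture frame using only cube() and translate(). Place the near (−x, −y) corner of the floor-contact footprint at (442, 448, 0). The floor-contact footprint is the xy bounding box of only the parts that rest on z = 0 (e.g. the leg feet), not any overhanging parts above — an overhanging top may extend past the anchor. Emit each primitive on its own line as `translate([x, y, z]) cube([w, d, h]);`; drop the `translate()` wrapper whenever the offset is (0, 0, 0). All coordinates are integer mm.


translate([442, 448, 0]) cube([57, 24, 440]);
translate([690, 448, 0]) cube([57, 24, 440]);
translate([499, 448, 0]) cube([191, 24, 57]);
translate([499, 448, 383]) cube([191, 24, 57]);
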